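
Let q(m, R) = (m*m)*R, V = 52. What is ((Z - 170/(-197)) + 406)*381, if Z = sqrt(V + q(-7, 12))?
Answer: 30537912/197 + 3048*sqrt(10) ≈ 1.6465e+5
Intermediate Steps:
q(m, R) = R*m**2 (q(m, R) = m**2*R = R*m**2)
Z = 8*sqrt(10) (Z = sqrt(52 + 12*(-7)**2) = sqrt(52 + 12*49) = sqrt(52 + 588) = sqrt(640) = 8*sqrt(10) ≈ 25.298)
((Z - 170/(-197)) + 406)*381 = ((8*sqrt(10) - 170/(-197)) + 406)*381 = ((8*sqrt(10) - 170*(-1)/197) + 406)*381 = ((8*sqrt(10) - 1*(-170/197)) + 406)*381 = ((8*sqrt(10) + 170/197) + 406)*381 = ((170/197 + 8*sqrt(10)) + 406)*381 = (80152/197 + 8*sqrt(10))*381 = 30537912/197 + 3048*sqrt(10)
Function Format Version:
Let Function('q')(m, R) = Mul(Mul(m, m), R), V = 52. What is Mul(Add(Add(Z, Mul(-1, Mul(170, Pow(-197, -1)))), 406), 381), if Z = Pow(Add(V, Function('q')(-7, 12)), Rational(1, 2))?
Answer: Add(Rational(30537912, 197), Mul(3048, Pow(10, Rational(1, 2)))) ≈ 1.6465e+5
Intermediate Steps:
Function('q')(m, R) = Mul(R, Pow(m, 2)) (Function('q')(m, R) = Mul(Pow(m, 2), R) = Mul(R, Pow(m, 2)))
Z = Mul(8, Pow(10, Rational(1, 2))) (Z = Pow(Add(52, Mul(12, Pow(-7, 2))), Rational(1, 2)) = Pow(Add(52, Mul(12, 49)), Rational(1, 2)) = Pow(Add(52, 588), Rational(1, 2)) = Pow(640, Rational(1, 2)) = Mul(8, Pow(10, Rational(1, 2))) ≈ 25.298)
Mul(Add(Add(Z, Mul(-1, Mul(170, Pow(-197, -1)))), 406), 381) = Mul(Add(Add(Mul(8, Pow(10, Rational(1, 2))), Mul(-1, Mul(170, Pow(-197, -1)))), 406), 381) = Mul(Add(Add(Mul(8, Pow(10, Rational(1, 2))), Mul(-1, Mul(170, Rational(-1, 197)))), 406), 381) = Mul(Add(Add(Mul(8, Pow(10, Rational(1, 2))), Mul(-1, Rational(-170, 197))), 406), 381) = Mul(Add(Add(Mul(8, Pow(10, Rational(1, 2))), Rational(170, 197)), 406), 381) = Mul(Add(Add(Rational(170, 197), Mul(8, Pow(10, Rational(1, 2)))), 406), 381) = Mul(Add(Rational(80152, 197), Mul(8, Pow(10, Rational(1, 2)))), 381) = Add(Rational(30537912, 197), Mul(3048, Pow(10, Rational(1, 2))))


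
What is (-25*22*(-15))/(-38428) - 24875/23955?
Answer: -115352525/92054274 ≈ -1.2531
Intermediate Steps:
(-25*22*(-15))/(-38428) - 24875/23955 = -550*(-15)*(-1/38428) - 24875*1/23955 = 8250*(-1/38428) - 4975/4791 = -4125/19214 - 4975/4791 = -115352525/92054274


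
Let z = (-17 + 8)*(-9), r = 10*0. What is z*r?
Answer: 0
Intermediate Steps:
r = 0
z = 81 (z = -9*(-9) = 81)
z*r = 81*0 = 0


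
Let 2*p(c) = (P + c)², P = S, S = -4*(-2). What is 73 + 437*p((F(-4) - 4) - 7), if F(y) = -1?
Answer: 3569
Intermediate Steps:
S = 8
P = 8
p(c) = (8 + c)²/2
73 + 437*p((F(-4) - 4) - 7) = 73 + 437*((8 + ((-1 - 4) - 7))²/2) = 73 + 437*((8 + (-5 - 7))²/2) = 73 + 437*((8 - 12)²/2) = 73 + 437*((½)*(-4)²) = 73 + 437*((½)*16) = 73 + 437*8 = 73 + 3496 = 3569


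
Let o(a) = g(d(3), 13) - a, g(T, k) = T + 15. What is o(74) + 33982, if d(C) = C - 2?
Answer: 33924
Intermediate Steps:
d(C) = -2 + C
g(T, k) = 15 + T
o(a) = 16 - a (o(a) = (15 + (-2 + 3)) - a = (15 + 1) - a = 16 - a)
o(74) + 33982 = (16 - 1*74) + 33982 = (16 - 74) + 33982 = -58 + 33982 = 33924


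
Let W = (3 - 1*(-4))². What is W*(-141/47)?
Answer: -147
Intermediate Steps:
W = 49 (W = (3 + 4)² = 7² = 49)
W*(-141/47) = 49*(-141/47) = 49*(-141*1/47) = 49*(-3) = -147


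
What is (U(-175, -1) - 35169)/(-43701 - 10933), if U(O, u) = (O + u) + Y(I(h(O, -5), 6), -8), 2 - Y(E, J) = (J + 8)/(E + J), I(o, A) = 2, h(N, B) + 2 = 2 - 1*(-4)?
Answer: 35343/54634 ≈ 0.64690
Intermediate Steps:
h(N, B) = 4 (h(N, B) = -2 + (2 - 1*(-4)) = -2 + (2 + 4) = -2 + 6 = 4)
Y(E, J) = 2 - (8 + J)/(E + J) (Y(E, J) = 2 - (J + 8)/(E + J) = 2 - (8 + J)/(E + J))
U(O, u) = 2 + O + u (U(O, u) = (O + u) + (-8 - 8 + 2*2)/(2 - 8) = (O + u) + (-8 - 8 + 4)/(-6) = (O + u) - 1/6*(-12) = (O + u) + 2 = 2 + O + u)
(U(-175, -1) - 35169)/(-43701 - 10933) = ((2 - 175 - 1) - 35169)/(-43701 - 10933) = (-174 - 35169)/(-54634) = -35343*(-1/54634) = 35343/54634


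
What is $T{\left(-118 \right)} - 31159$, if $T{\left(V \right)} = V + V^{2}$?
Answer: $-17353$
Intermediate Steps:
$T{\left(-118 \right)} - 31159 = - 118 \left(1 - 118\right) - 31159 = \left(-118\right) \left(-117\right) - 31159 = 13806 - 31159 = -17353$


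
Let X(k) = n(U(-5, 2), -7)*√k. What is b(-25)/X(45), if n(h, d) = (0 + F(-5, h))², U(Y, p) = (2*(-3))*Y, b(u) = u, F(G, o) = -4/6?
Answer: -15*√5/4 ≈ -8.3853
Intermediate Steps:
F(G, o) = -⅔ (F(G, o) = -4*⅙ = -⅔)
U(Y, p) = -6*Y
n(h, d) = 4/9 (n(h, d) = (0 - ⅔)² = (-⅔)² = 4/9)
X(k) = 4*√k/9
b(-25)/X(45) = -25*3*√5/20 = -15*√5/4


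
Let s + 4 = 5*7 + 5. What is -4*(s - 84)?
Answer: 192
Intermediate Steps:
s = 36 (s = -4 + (5*7 + 5) = -4 + (35 + 5) = -4 + 40 = 36)
-4*(s - 84) = -4*(36 - 84) = -4*(-48) = 192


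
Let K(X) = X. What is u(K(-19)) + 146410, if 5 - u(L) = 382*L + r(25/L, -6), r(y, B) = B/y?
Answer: 3841711/25 ≈ 1.5367e+5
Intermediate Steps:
u(L) = 5 - 9544*L/25 (u(L) = 5 - (382*L - 6*L/25) = 5 - 9544*L/25)
u(K(-19)) + 146410 = (5 - 9544/25*(-19)) + 146410 = (5 + 181336/25) + 146410 = 181461/25 + 146410 = 3841711/25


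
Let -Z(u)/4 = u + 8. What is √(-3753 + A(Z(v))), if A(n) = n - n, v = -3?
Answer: 3*I*√417 ≈ 61.262*I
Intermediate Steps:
Z(u) = -32 - 4*u (Z(u) = -4*(u + 8) = -4*(8 + u) = -32 - 4*u)
A(n) = 0
√(-3753 + A(Z(v))) = √(-3753 + 0) = √(-3753) = 3*I*√417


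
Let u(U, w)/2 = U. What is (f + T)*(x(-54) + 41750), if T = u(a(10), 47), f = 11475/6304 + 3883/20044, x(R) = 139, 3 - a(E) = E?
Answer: -15860431357887/31589344 ≈ -5.0208e+5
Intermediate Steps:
a(E) = 3 - E
u(U, w) = 2*U
f = 63620833/31589344 (f = 11475*(1/6304) + 3883*(1/20044) = 11475/6304 + 3883/20044 = 63620833/31589344 ≈ 2.0140)
T = -14 (T = 2*(3 - 1*10) = 2*(3 - 10) = 2*(-7) = -14)
(f + T)*(x(-54) + 41750) = (63620833/31589344 - 14)*(139 + 41750) = -378629983/31589344*41889 = -15860431357887/31589344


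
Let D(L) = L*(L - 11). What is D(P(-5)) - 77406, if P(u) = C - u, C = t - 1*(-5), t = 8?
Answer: -77280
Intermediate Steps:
C = 13 (C = 8 - 1*(-5) = 8 + 5 = 13)
P(u) = 13 - u
D(L) = L*(-11 + L)
D(P(-5)) - 77406 = (13 - 1*(-5))*(-11 + (13 - 1*(-5))) - 77406 = (13 + 5)*(-11 + (13 + 5)) - 77406 = 18*(-11 + 18) - 77406 = 18*7 - 77406 = 126 - 77406 = -77280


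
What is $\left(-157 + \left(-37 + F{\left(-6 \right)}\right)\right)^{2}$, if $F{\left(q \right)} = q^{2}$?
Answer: $24964$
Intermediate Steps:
$\left(-157 + \left(-37 + F{\left(-6 \right)}\right)\right)^{2} = \left(-157 - \left(37 - \left(-6\right)^{2}\right)\right)^{2} = \left(-157 + \left(-37 + 36\right)\right)^{2} = \left(-157 - 1\right)^{2} = \left(-158\right)^{2} = 24964$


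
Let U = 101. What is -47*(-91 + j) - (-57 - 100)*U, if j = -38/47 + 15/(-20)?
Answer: 80829/4 ≈ 20207.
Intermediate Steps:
j = -293/188 (j = -38*1/47 + 15*(-1/20) = -38/47 - 3/4 = -293/188 ≈ -1.5585)
-47*(-91 + j) - (-57 - 100)*U = -47*(-91 - 293/188) - (-57 - 100)*101 = -47*(-17401/188) - (-157)*101 = 17401/4 - 1*(-15857) = 17401/4 + 15857 = 80829/4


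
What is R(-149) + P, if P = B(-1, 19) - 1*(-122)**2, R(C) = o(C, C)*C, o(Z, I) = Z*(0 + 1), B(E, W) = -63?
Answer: 7254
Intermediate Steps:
o(Z, I) = Z (o(Z, I) = Z*1 = Z)
R(C) = C**2 (R(C) = C*C = C**2)
P = -14947 (P = -63 - 1*(-122)**2 = -63 - 1*14884 = -63 - 14884 = -14947)
R(-149) + P = (-149)**2 - 14947 = 22201 - 14947 = 7254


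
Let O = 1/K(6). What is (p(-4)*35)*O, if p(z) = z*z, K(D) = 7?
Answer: 80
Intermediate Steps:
p(z) = z²
O = ⅐ (O = 1/7 = ⅐ ≈ 0.14286)
(p(-4)*35)*O = ((-4)²*35)*(⅐) = (16*35)*(⅐) = 560*(⅐) = 80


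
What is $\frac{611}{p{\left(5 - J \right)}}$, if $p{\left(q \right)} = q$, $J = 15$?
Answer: $- \frac{611}{10} \approx -61.1$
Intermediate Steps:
$\frac{611}{p{\left(5 - J \right)}} = \frac{611}{5 - 15} = \frac{611}{-10} = 611 \left(- \frac{1}{10}\right) = - \frac{611}{10}$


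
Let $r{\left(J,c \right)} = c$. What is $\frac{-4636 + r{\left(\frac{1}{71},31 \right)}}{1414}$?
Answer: $- \frac{4605}{1414} \approx -3.2567$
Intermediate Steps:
$\frac{-4636 + r{\left(\frac{1}{71},31 \right)}}{1414} = \frac{-4636 + 31}{1414} = \left(-4605\right) \frac{1}{1414} = - \frac{4605}{1414}$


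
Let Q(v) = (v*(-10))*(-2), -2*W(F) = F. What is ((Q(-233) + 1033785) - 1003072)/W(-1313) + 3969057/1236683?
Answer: 69649976239/1623764779 ≈ 42.894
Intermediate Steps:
W(F) = -F/2
Q(v) = 20*v (Q(v) = -10*v*(-2) = 20*v)
((Q(-233) + 1033785) - 1003072)/W(-1313) + 3969057/1236683 = ((20*(-233) + 1033785) - 1003072)/((-1/2*(-1313))) + 3969057/1236683 = ((-4660 + 1033785) - 1003072)/(1313/2) + 3969057*(1/1236683) = (1029125 - 1003072)*(2/1313) + 3969057/1236683 = 26053*(2/1313) + 3969057/1236683 = 52106/1313 + 3969057/1236683 = 69649976239/1623764779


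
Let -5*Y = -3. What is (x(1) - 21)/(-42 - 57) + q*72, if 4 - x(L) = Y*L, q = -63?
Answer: -204112/45 ≈ -4535.8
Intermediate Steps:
Y = ⅗ (Y = -⅕*(-3) = ⅗ ≈ 0.60000)
x(L) = 4 - 3*L/5
(x(1) - 21)/(-42 - 57) + q*72 = ((4 - ⅗*1) - 21)/(-42 - 57) - 63*72 = ((4 - ⅗) - 21)/(-99) - 4536 = (17/5 - 21)*(-1/99) - 4536 = -88/5*(-1/99) - 4536 = 8/45 - 4536 = -204112/45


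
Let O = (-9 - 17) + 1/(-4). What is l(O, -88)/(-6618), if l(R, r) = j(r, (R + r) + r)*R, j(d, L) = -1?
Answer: -35/8824 ≈ -0.0039665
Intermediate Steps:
O = -105/4 (O = -26 - ¼ = -105/4 ≈ -26.250)
l(R, r) = -R
l(O, -88)/(-6618) = -1*(-105/4)/(-6618) = (105/4)*(-1/6618) = -35/8824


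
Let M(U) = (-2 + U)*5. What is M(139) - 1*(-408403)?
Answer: 409088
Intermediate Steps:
M(U) = -10 + 5*U
M(139) - 1*(-408403) = (-10 + 5*139) - 1*(-408403) = (-10 + 695) + 408403 = 685 + 408403 = 409088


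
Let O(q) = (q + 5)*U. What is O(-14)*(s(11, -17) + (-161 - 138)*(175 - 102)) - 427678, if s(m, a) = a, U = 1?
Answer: -231082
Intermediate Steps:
O(q) = 5 + q (O(q) = (q + 5)*1 = (5 + q)*1 = 5 + q)
O(-14)*(s(11, -17) + (-161 - 138)*(175 - 102)) - 427678 = (5 - 14)*(-17 + (-161 - 138)*(175 - 102)) - 427678 = -9*(-17 - 299*73) - 427678 = -9*(-17 - 21827) - 427678 = -9*(-21844) - 427678 = 196596 - 427678 = -231082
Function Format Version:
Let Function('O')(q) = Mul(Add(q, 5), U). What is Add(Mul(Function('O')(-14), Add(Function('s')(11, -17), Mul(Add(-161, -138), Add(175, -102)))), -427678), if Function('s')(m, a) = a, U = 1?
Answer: -231082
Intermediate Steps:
Function('O')(q) = Add(5, q) (Function('O')(q) = Mul(Add(q, 5), 1) = Mul(Add(5, q), 1) = Add(5, q))
Add(Mul(Function('O')(-14), Add(Function('s')(11, -17), Mul(Add(-161, -138), Add(175, -102)))), -427678) = Add(Mul(Add(5, -14), Add(-17, Mul(Add(-161, -138), Add(175, -102)))), -427678) = Add(Mul(-9, Add(-17, Mul(-299, 73))), -427678) = Add(Mul(-9, Add(-17, -21827)), -427678) = Add(Mul(-9, -21844), -427678) = Add(196596, -427678) = -231082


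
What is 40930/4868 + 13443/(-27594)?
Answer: 44332579/5596983 ≈ 7.9208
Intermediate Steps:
40930/4868 + 13443/(-27594) = 40930*(1/4868) + 13443*(-1/27594) = 20465/2434 - 4481/9198 = 44332579/5596983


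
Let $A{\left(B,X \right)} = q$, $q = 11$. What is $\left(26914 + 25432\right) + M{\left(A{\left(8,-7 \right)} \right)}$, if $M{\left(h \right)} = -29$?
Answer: $52317$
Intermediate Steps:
$A{\left(B,X \right)} = 11$
$\left(26914 + 25432\right) + M{\left(A{\left(8,-7 \right)} \right)} = \left(26914 + 25432\right) - 29 = 52346 - 29 = 52317$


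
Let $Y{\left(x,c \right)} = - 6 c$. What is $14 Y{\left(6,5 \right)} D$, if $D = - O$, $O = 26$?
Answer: $10920$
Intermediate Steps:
$D = -26$ ($D = \left(-1\right) 26 = -26$)
$14 Y{\left(6,5 \right)} D = 14 \left(\left(-6\right) 5\right) \left(-26\right) = 14 \left(-30\right) \left(-26\right) = \left(-420\right) \left(-26\right) = 10920$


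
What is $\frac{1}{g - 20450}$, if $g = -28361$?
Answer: $- \frac{1}{48811} \approx -2.0487 \cdot 10^{-5}$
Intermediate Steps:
$\frac{1}{g - 20450} = \frac{1}{-28361 - 20450} = \frac{1}{-48811} = - \frac{1}{48811}$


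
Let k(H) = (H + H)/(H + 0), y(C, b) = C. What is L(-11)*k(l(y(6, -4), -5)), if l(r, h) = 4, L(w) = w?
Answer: -22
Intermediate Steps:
k(H) = 2 (k(H) = (2*H)/H = 2)
L(-11)*k(l(y(6, -4), -5)) = -11*2 = -22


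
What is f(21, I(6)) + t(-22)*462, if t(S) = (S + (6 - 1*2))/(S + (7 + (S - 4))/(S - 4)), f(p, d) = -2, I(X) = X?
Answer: 30730/79 ≈ 388.99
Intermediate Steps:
t(S) = (4 + S)/(S + (3 + S)/(-4 + S)) (t(S) = (S + (6 - 2))/(S + (7 + (-4 + S))/(-4 + S)) = (S + 4)/(S + (3 + S)/(-4 + S)) = (4 + S)/(S + (3 + S)/(-4 + S)))
f(21, I(6)) + t(-22)*462 = -2 + ((-16 + (-22)²)/(3 + (-22)² - 3*(-22)))*462 = -2 + ((-16 + 484)/(3 + 484 + 66))*462 = -2 + (468/553)*462 = -2 + 30888/79 = 30730/79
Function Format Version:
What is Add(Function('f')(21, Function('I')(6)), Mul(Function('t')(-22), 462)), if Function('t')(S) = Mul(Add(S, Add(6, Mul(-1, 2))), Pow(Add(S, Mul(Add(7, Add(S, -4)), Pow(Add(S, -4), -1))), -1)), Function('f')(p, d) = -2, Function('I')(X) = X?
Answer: Rational(30730, 79) ≈ 388.99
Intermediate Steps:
Function('t')(S) = Mul(Pow(Add(S, Mul(Pow(Add(-4, S), -1), Add(3, S))), -1), Add(4, S)) (Function('t')(S) = Mul(Add(S, Add(6, -2)), Pow(Add(S, Mul(Add(7, Add(-4, S)), Pow(Add(-4, S), -1))), -1)) = Mul(Add(S, 4), Pow(Add(S, Mul(Add(3, S), Pow(Add(-4, S), -1))), -1)) = Mul(Add(4, S), Pow(Add(S, Mul(Pow(Add(-4, S), -1), Add(3, S))), -1)) = Mul(Pow(Add(S, Mul(Pow(Add(-4, S), -1), Add(3, S))), -1), Add(4, S)))
Add(Function('f')(21, Function('I')(6)), Mul(Function('t')(-22), 462)) = Add(-2, Mul(Mul(Pow(Add(3, Pow(-22, 2), Mul(-3, -22)), -1), Add(-16, Pow(-22, 2))), 462)) = Add(-2, Mul(Mul(Pow(Add(3, 484, 66), -1), Add(-16, 484)), 462)) = Add(-2, Mul(Mul(Pow(553, -1), 468), 462)) = Add(-2, Mul(Mul(Rational(1, 553), 468), 462)) = Add(-2, Mul(Rational(468, 553), 462)) = Add(-2, Rational(30888, 79)) = Rational(30730, 79)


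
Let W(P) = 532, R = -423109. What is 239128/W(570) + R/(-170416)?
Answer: 10244082809/22665328 ≈ 451.97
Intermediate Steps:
239128/W(570) + R/(-170416) = 239128/532 - 423109/(-170416) = 239128*(1/532) - 423109*(-1/170416) = 59782/133 + 423109/170416 = 10244082809/22665328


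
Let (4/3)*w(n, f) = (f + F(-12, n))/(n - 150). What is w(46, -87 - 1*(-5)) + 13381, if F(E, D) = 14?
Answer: 1391675/104 ≈ 13381.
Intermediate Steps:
w(n, f) = 3*(14 + f)/(4*(-150 + n)) (w(n, f) = 3*((f + 14)/(n - 150))/4 = 3*((14 + f)/(-150 + n))/4 = 3*(14 + f)/(4*(-150 + n)))
w(46, -87 - 1*(-5)) + 13381 = 3*(14 + (-87 - 1*(-5)))/(4*(-150 + 46)) + 13381 = (3/4)*(14 + (-87 + 5))/(-104) + 13381 = (3/4)*(-1/104)*(14 - 82) + 13381 = (3/4)*(-1/104)*(-68) + 13381 = 51/104 + 13381 = 1391675/104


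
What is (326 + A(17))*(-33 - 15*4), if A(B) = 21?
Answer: -32271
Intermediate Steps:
(326 + A(17))*(-33 - 15*4) = (326 + 21)*(-33 - 15*4) = 347*(-33 - 60) = 347*(-93) = -32271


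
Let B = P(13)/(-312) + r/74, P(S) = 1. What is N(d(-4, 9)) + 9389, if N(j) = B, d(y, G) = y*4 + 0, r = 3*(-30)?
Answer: 108372539/11544 ≈ 9387.8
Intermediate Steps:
r = -90
d(y, G) = 4*y (d(y, G) = 4*y + 0 = 4*y)
B = -14077/11544 (B = 1/(-312) - 90/74 = 1*(-1/312) - 90*1/74 = -1/312 - 45/37 = -14077/11544 ≈ -1.2194)
N(j) = -14077/11544
N(d(-4, 9)) + 9389 = -14077/11544 + 9389 = 108372539/11544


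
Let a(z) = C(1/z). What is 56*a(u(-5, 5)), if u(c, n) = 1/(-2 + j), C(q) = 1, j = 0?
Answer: 56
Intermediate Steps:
u(c, n) = -1/2 (u(c, n) = 1/(-2 + 0) = 1/(-2) = -1/2)
a(z) = 1
56*a(u(-5, 5)) = 56*1 = 56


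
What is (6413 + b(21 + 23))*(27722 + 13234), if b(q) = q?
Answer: 264452892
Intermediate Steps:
(6413 + b(21 + 23))*(27722 + 13234) = (6413 + (21 + 23))*(27722 + 13234) = (6413 + 44)*40956 = 6457*40956 = 264452892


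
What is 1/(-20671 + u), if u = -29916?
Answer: -1/50587 ≈ -1.9768e-5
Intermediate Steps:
1/(-20671 + u) = 1/(-20671 - 29916) = 1/(-50587) = -1/50587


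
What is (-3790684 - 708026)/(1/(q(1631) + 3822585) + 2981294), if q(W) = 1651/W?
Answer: -5609565470851212/3717457644715343 ≈ -1.5090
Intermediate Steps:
(-3790684 - 708026)/(1/(q(1631) + 3822585) + 2981294) = (-3790684 - 708026)/(1/(1651/1631 + 3822585) + 2981294) = -4498710/(1/(1651*(1/1631) + 3822585) + 2981294) = -4498710/(1/(1651/1631 + 3822585) + 2981294) = -4498710/(1/(6234637786/1631) + 2981294) = -4498710/(1631/6234637786 + 2981294) = -4498710/18587288223576715/6234637786 = -4498710*6234637786/18587288223576715 = -5609565470851212/3717457644715343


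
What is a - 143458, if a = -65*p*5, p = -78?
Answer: -118108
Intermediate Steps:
a = 25350 (a = -65*(-78)*5 = 5070*5 = 25350)
a - 143458 = 25350 - 143458 = -118108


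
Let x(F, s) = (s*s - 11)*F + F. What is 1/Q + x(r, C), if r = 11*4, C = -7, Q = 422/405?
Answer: 724557/422 ≈ 1717.0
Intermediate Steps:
Q = 422/405 (Q = 422*(1/405) = 422/405 ≈ 1.0420)
r = 44
x(F, s) = F + F*(-11 + s²) (x(F, s) = (s² - 11)*F + F = (-11 + s²)*F + F = F*(-11 + s²) + F = F + F*(-11 + s²))
1/Q + x(r, C) = 1/(422/405) + 44*(-10 + (-7)²) = 405/422 + 44*(-10 + 49) = 405/422 + 44*39 = 405/422 + 1716 = 724557/422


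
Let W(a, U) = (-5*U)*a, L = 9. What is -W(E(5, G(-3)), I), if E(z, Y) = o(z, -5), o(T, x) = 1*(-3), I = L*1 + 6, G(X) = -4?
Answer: -225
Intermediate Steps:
I = 15 (I = 9*1 + 6 = 9 + 6 = 15)
o(T, x) = -3
E(z, Y) = -3
W(a, U) = -5*U*a
-W(E(5, G(-3)), I) = -(-5)*15*(-3) = -1*225 = -225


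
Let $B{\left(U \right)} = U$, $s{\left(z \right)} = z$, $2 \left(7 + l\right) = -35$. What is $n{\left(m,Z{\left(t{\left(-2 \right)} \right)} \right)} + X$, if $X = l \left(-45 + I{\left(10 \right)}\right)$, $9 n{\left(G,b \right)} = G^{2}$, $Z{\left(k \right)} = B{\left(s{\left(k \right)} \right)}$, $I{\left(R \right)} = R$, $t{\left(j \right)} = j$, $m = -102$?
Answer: $\frac{4027}{2} \approx 2013.5$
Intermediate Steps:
$l = - \frac{49}{2}$ ($l = -7 + \frac{1}{2} \left(-35\right) = -7 - \frac{35}{2} = - \frac{49}{2} \approx -24.5$)
$Z{\left(k \right)} = k$
$n{\left(G,b \right)} = \frac{G^{2}}{9}$
$X = \frac{1715}{2}$ ($X = - \frac{49 \left(-45 + 10\right)}{2} = \left(- \frac{49}{2}\right) \left(-35\right) = \frac{1715}{2} \approx 857.5$)
$n{\left(m,Z{\left(t{\left(-2 \right)} \right)} \right)} + X = \frac{\left(-102\right)^{2}}{9} + \frac{1715}{2} = \frac{1}{9} \cdot 10404 + \frac{1715}{2} = 1156 + \frac{1715}{2} = \frac{4027}{2}$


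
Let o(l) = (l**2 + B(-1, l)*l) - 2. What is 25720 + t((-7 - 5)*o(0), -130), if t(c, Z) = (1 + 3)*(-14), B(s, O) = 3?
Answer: 25664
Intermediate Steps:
o(l) = -2 + l**2 + 3*l (o(l) = (l**2 + 3*l) - 2 = -2 + l**2 + 3*l)
t(c, Z) = -56 (t(c, Z) = 4*(-14) = -56)
25720 + t((-7 - 5)*o(0), -130) = 25720 - 56 = 25664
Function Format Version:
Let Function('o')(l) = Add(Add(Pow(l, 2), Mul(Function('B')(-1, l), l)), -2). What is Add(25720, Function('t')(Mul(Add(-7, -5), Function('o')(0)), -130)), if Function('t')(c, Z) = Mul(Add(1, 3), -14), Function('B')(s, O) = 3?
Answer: 25664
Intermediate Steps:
Function('o')(l) = Add(-2, Pow(l, 2), Mul(3, l)) (Function('o')(l) = Add(Add(Pow(l, 2), Mul(3, l)), -2) = Add(-2, Pow(l, 2), Mul(3, l)))
Function('t')(c, Z) = -56 (Function('t')(c, Z) = Mul(4, -14) = -56)
Add(25720, Function('t')(Mul(Add(-7, -5), Function('o')(0)), -130)) = Add(25720, -56) = 25664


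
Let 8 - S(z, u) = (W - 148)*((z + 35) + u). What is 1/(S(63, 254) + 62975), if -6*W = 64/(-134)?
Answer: 201/23125247 ≈ 8.6918e-6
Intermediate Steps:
W = 16/201 (W = -32/(3*(-134)) = -32*(-1)/(3*134) = -⅙*(-32/67) = 16/201 ≈ 0.079602)
S(z, u) = 1042228/201 + 29732*u/201 + 29732*z/201 (S(z, u) = 8 - (16/201 - 148)*((z + 35) + u) = 8 - (-29732)*((35 + z) + u)/201 = 8 - (-29732)*(35 + u + z)/201 = 8 - (-1040620/201 - 29732*u/201 - 29732*z/201) = 8 + (1040620/201 + 29732*u/201 + 29732*z/201) = 1042228/201 + 29732*u/201 + 29732*z/201)
1/(S(63, 254) + 62975) = 1/((1042228/201 + (29732/201)*254 + (29732/201)*63) + 62975) = 1/((1042228/201 + 7551928/201 + 624372/67) + 62975) = 1/(10467272/201 + 62975) = 1/(23125247/201) = 201/23125247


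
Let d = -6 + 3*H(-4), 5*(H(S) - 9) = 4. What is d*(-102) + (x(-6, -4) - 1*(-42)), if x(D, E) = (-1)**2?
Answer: -11719/5 ≈ -2343.8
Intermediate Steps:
x(D, E) = 1
H(S) = 49/5 (H(S) = 9 + (1/5)*4 = 9 + 4/5 = 49/5)
d = 117/5 (d = -6 + 3*(49/5) = -6 + 147/5 = 117/5 ≈ 23.400)
d*(-102) + (x(-6, -4) - 1*(-42)) = (117/5)*(-102) + (1 - 1*(-42)) = -11934/5 + (1 + 42) = -11934/5 + 43 = -11719/5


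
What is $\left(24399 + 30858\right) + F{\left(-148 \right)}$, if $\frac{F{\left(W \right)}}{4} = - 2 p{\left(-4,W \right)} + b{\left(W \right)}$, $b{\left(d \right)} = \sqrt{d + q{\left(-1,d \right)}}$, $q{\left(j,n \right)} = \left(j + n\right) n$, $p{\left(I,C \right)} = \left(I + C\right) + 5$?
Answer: $57025$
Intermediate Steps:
$p{\left(I,C \right)} = 5 + C + I$ ($p{\left(I,C \right)} = \left(C + I\right) + 5 = 5 + C + I$)
$q{\left(j,n \right)} = n \left(j + n\right)$
$b{\left(d \right)} = \sqrt{d + d \left(-1 + d\right)}$
$F{\left(W \right)} = -8 - 8 W + 4 \sqrt{W^{2}}$ ($F{\left(W \right)} = 4 \left(- 2 \left(5 + W - 4\right) + \sqrt{W^{2}}\right) = 4 \left(- 2 \left(1 + W\right) + \sqrt{W^{2}}\right) = 4 \left(\left(-2 - 2 W\right) + \sqrt{W^{2}}\right) = 4 \left(-2 + \sqrt{W^{2}} - 2 W\right) = -8 - 8 W + 4 \sqrt{W^{2}}$)
$\left(24399 + 30858\right) + F{\left(-148 \right)} = \left(24399 + 30858\right) - \left(-1176 - 592\right) = 55257 + \left(-8 + 1184 + 4 \sqrt{21904}\right) = 55257 + \left(-8 + 1184 + 4 \cdot 148\right) = 55257 + \left(-8 + 1184 + 592\right) = 55257 + 1768 = 57025$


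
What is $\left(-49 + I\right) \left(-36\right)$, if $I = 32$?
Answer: $612$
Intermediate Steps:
$\left(-49 + I\right) \left(-36\right) = \left(-49 + 32\right) \left(-36\right) = \left(-17\right) \left(-36\right) = 612$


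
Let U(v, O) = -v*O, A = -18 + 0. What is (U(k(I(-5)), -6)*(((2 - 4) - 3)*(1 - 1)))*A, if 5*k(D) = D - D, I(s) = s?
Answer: 0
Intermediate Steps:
k(D) = 0 (k(D) = (D - D)/5 = (⅕)*0 = 0)
A = -18
U(v, O) = -O*v
(U(k(I(-5)), -6)*(((2 - 4) - 3)*(1 - 1)))*A = ((-1*(-6)*0)*(((2 - 4) - 3)*(1 - 1)))*(-18) = (0*((-2 - 3)*0))*(-18) = (0*(-5*0))*(-18) = (0*0)*(-18) = 0*(-18) = 0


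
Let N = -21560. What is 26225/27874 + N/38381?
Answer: 57939755/152833142 ≈ 0.37910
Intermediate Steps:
26225/27874 + N/38381 = 26225/27874 - 21560/38381 = 26225*(1/27874) - 21560*1/38381 = 26225/27874 - 3080/5483 = 57939755/152833142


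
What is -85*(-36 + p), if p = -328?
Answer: 30940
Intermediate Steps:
-85*(-36 + p) = -85*(-36 - 328) = -85*(-364) = 30940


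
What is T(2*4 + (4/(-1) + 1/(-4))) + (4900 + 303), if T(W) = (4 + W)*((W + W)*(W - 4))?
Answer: 166031/32 ≈ 5188.5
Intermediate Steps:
T(W) = 2*W*(-4 + W)*(4 + W) (T(W) = (4 + W)*((2*W)*(-4 + W)) = (4 + W)*(2*W*(-4 + W)) = 2*W*(-4 + W)*(4 + W))
T(2*4 + (4/(-1) + 1/(-4))) + (4900 + 303) = 2*(2*4 + (4/(-1) + 1/(-4)))*(-16 + (2*4 + (4/(-1) + 1/(-4)))**2) + (4900 + 303) = 2*(8 + (4*(-1) + 1*(-1/4)))*(-16 + (8 + (4*(-1) + 1*(-1/4)))**2) + 5203 = 2*(8 + (-4 - 1/4))*(-16 + (8 + (-4 - 1/4))**2) + 5203 = 2*(8 - 17/4)*(-16 + (8 - 17/4)**2) + 5203 = 2*(15/4)*(-16 + (15/4)**2) + 5203 = 2*(15/4)*(-16 + 225/16) + 5203 = 2*(15/4)*(-31/16) + 5203 = -465/32 + 5203 = 166031/32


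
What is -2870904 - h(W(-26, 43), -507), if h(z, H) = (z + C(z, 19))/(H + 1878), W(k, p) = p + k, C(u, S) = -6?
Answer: -3936009395/1371 ≈ -2.8709e+6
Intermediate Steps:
W(k, p) = k + p
h(z, H) = (-6 + z)/(1878 + H) (h(z, H) = (z - 6)/(H + 1878) = (-6 + z)/(1878 + H))
-2870904 - h(W(-26, 43), -507) = -2870904 - (-6 + (-26 + 43))/(1878 - 507) = -2870904 - (-6 + 17)/1371 = -2870904 - 11/1371 = -3936009395/1371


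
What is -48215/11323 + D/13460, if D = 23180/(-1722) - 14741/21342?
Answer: -3976046578940021/933519898267320 ≈ -4.2592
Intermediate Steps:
D = -86681927/6125154 (D = 23180*(-1/1722) - 14741*1/21342 = -11590/861 - 14741/21342 = -86681927/6125154 ≈ -14.152)
-48215/11323 + D/13460 = -48215/11323 - 86681927/6125154/13460 = -48215*1/11323 - 86681927/6125154*1/13460 = -48215/11323 - 86681927/82444572840 = -3976046578940021/933519898267320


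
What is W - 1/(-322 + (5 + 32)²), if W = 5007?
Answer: 5242328/1047 ≈ 5007.0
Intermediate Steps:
W - 1/(-322 + (5 + 32)²) = 5007 - 1/(-322 + (5 + 32)²) = 5007 - 1/(-322 + 37²) = 5007 - 1/(-322 + 1369) = 5007 - 1/1047 = 5242328/1047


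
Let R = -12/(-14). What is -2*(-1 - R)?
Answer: 26/7 ≈ 3.7143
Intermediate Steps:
R = 6/7 (R = -12*(-1/14) = 6/7 ≈ 0.85714)
-2*(-1 - R) = -2*(-1 - 1*6/7) = -2*(-1 - 6/7) = -2*(-13/7) = 26/7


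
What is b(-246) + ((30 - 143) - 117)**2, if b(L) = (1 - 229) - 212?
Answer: 52460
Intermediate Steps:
b(L) = -440 (b(L) = -228 - 212 = -440)
b(-246) + ((30 - 143) - 117)**2 = -440 + ((30 - 143) - 117)**2 = -440 + (-113 - 117)**2 = -440 + (-230)**2 = -440 + 52900 = 52460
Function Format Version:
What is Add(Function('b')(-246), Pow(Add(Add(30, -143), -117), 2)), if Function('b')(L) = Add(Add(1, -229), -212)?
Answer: 52460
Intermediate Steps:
Function('b')(L) = -440 (Function('b')(L) = Add(-228, -212) = -440)
Add(Function('b')(-246), Pow(Add(Add(30, -143), -117), 2)) = Add(-440, Pow(Add(Add(30, -143), -117), 2)) = Add(-440, Pow(Add(-113, -117), 2)) = Add(-440, Pow(-230, 2)) = Add(-440, 52900) = 52460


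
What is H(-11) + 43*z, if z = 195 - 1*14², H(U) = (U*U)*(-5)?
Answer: -648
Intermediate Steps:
H(U) = -5*U² (H(U) = U²*(-5) = -5*U²)
z = -1 (z = 195 - 1*196 = 195 - 196 = -1)
H(-11) + 43*z = -5*(-11)² + 43*(-1) = -5*121 - 43 = -605 - 43 = -648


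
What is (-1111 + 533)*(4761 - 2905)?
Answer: -1072768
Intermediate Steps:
(-1111 + 533)*(4761 - 2905) = -578*1856 = -1072768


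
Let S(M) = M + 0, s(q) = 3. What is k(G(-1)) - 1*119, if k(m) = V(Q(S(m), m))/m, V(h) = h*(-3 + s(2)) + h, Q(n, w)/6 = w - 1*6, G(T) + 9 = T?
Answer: -547/5 ≈ -109.40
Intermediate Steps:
G(T) = -9 + T
S(M) = M
Q(n, w) = -36 + 6*w (Q(n, w) = 6*(w - 1*6) = 6*(w - 6) = 6*(-6 + w) = -36 + 6*w)
V(h) = h (V(h) = h*(-3 + 3) + h = h*0 + h = 0 + h = h)
k(m) = (-36 + 6*m)/m
k(G(-1)) - 1*119 = (6 - 36/(-9 - 1)) - 1*119 = (6 - 36/(-10)) - 119 = (6 - 36*(-⅒)) - 119 = (6 + 18/5) - 119 = 48/5 - 119 = -547/5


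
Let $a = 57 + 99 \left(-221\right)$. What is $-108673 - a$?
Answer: $-86851$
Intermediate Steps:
$a = -21822$ ($a = 57 - 21879 = -21822$)
$-108673 - a = -108673 - -21822 = -108673 + 21822 = -86851$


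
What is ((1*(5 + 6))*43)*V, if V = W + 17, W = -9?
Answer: 3784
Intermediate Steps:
V = 8 (V = -9 + 17 = 8)
((1*(5 + 6))*43)*V = ((1*(5 + 6))*43)*8 = ((1*11)*43)*8 = (11*43)*8 = 473*8 = 3784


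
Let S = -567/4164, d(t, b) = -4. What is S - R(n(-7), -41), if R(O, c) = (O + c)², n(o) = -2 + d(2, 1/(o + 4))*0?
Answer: -2566601/1388 ≈ -1849.1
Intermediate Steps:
n(o) = -2 (n(o) = -2 - 4*0 = -2 + 0 = -2)
S = -189/1388 (S = -567*1/4164 = -189/1388 ≈ -0.13617)
S - R(n(-7), -41) = -189/1388 - (-2 - 41)² = -189/1388 - 1*(-43)² = -189/1388 - 1*1849 = -189/1388 - 1849 = -2566601/1388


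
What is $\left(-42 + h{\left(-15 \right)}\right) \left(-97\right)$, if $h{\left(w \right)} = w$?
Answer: $5529$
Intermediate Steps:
$\left(-42 + h{\left(-15 \right)}\right) \left(-97\right) = \left(-42 - 15\right) \left(-97\right) = \left(-57\right) \left(-97\right) = 5529$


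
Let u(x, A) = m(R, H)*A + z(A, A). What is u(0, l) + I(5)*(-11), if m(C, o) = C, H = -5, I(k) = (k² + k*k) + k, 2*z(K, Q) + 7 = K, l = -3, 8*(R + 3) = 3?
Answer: -4817/8 ≈ -602.13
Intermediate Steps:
R = -21/8 (R = -3 + (⅛)*3 = -3 + 3/8 = -21/8 ≈ -2.6250)
z(K, Q) = -7/2 + K/2
I(k) = k + 2*k² (I(k) = (k² + k²) + k = 2*k² + k = k + 2*k²)
u(x, A) = -7/2 - 17*A/8 (u(x, A) = -21*A/8 + (-7/2 + A/2) = -7/2 - 17*A/8)
u(0, l) + I(5)*(-11) = (-7/2 - 17/8*(-3)) + (5*(1 + 2*5))*(-11) = (-7/2 + 51/8) + (5*(1 + 10))*(-11) = 23/8 + (5*11)*(-11) = 23/8 + 55*(-11) = 23/8 - 605 = -4817/8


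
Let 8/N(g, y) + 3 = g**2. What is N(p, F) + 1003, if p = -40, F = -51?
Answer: 1601799/1597 ≈ 1003.0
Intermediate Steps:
N(g, y) = 8/(-3 + g**2)
N(p, F) + 1003 = 8/(-3 + (-40)**2) + 1003 = 8/(-3 + 1600) + 1003 = 8/1597 + 1003 = 1601799/1597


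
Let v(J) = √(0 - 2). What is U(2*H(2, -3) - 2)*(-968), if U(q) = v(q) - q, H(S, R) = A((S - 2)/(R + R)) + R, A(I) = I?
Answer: -7744 - 968*I*√2 ≈ -7744.0 - 1369.0*I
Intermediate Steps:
v(J) = I*√2 (v(J) = √(-2) = I*√2)
H(S, R) = R + (-2 + S)/(2*R) (H(S, R) = (S - 2)/(R + R) + R = (-2 + S)/((2*R)) + R = (-2 + S)*(1/(2*R)) + R = (-2 + S)/(2*R) + R = R + (-2 + S)/(2*R))
U(q) = -q + I*√2 (U(q) = I*√2 - q = -q + I*√2)
U(2*H(2, -3) - 2)*(-968) = (-(2*((-1 + (-3)² + (½)*2)/(-3)) - 2) + I*√2)*(-968) = (-(2*(-(-1 + 9 + 1)/3) - 2) + I*√2)*(-968) = (-(2*(-⅓*9) - 2) + I*√2)*(-968) = (-(2*(-3) - 2) + I*√2)*(-968) = (-(-6 - 2) + I*√2)*(-968) = (-1*(-8) + I*√2)*(-968) = (8 + I*√2)*(-968) = -7744 - 968*I*√2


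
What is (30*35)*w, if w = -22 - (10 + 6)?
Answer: -39900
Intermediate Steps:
w = -38 (w = -22 - 1*16 = -22 - 16 = -38)
(30*35)*w = (30*35)*(-38) = 1050*(-38) = -39900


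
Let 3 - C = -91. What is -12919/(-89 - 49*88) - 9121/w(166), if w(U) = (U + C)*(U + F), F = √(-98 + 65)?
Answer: 43003151587/15784494570 + 9121*I*√33/7173140 ≈ 2.7244 + 0.0073045*I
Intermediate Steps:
F = I*√33 (F = √(-33) = I*√33 ≈ 5.7446*I)
C = 94 (C = 3 - 1*(-91) = 3 + 91 = 94)
w(U) = (94 + U)*(U + I*√33) (w(U) = (U + 94)*(U + I*√33) = (94 + U)*(U + I*√33))
-12919/(-89 - 49*88) - 9121/w(166) = -12919/(-89 - 49*88) - 9121/(166² + 94*166 + 94*I*√33 + I*166*√33) = -12919/(-89 - 4312) - 9121/(27556 + 15604 + 94*I*√33 + 166*I*√33) = -12919/(-4401) - 9121/(43160 + 260*I*√33) = -12919*(-1/4401) - 9121/(43160 + 260*I*√33) = 12919/4401 - 9121/(43160 + 260*I*√33)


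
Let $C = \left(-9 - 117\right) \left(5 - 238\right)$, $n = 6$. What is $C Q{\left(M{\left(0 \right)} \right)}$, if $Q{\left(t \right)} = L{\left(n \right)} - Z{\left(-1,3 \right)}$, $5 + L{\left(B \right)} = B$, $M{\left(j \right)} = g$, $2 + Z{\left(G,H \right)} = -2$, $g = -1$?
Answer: $146790$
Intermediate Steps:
$Z{\left(G,H \right)} = -4$ ($Z{\left(G,H \right)} = -2 - 2 = -4$)
$M{\left(j \right)} = -1$
$L{\left(B \right)} = -5 + B$
$Q{\left(t \right)} = 5$ ($Q{\left(t \right)} = \left(-5 + 6\right) - -4 = 1 + 4 = 5$)
$C = 29358$ ($C = \left(-126\right) \left(-233\right) = 29358$)
$C Q{\left(M{\left(0 \right)} \right)} = 29358 \cdot 5 = 146790$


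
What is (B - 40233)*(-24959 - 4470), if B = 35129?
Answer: 150205616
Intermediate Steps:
(B - 40233)*(-24959 - 4470) = (35129 - 40233)*(-24959 - 4470) = -5104*(-29429) = 150205616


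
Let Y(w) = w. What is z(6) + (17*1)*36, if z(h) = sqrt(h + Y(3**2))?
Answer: 612 + sqrt(15) ≈ 615.87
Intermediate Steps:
z(h) = sqrt(9 + h) (z(h) = sqrt(h + 3**2) = sqrt(h + 9) = sqrt(9 + h))
z(6) + (17*1)*36 = sqrt(9 + 6) + (17*1)*36 = sqrt(15) + 17*36 = sqrt(15) + 612 = 612 + sqrt(15)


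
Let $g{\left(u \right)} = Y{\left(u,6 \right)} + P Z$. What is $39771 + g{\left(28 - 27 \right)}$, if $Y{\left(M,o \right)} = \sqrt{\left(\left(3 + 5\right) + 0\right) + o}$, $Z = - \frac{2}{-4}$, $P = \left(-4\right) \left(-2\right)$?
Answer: $39775 + \sqrt{14} \approx 39779.0$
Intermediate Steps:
$P = 8$
$Z = \frac{1}{2}$ ($Z = \left(-2\right) \left(- \frac{1}{4}\right) = \frac{1}{2} \approx 0.5$)
$Y{\left(M,o \right)} = \sqrt{8 + o}$ ($Y{\left(M,o \right)} = \sqrt{\left(8 + 0\right) + o} = \sqrt{8 + o}$)
$g{\left(u \right)} = 4 + \sqrt{14}$ ($g{\left(u \right)} = \sqrt{8 + 6} + 8 \cdot \frac{1}{2} = \sqrt{14} + 4 = 4 + \sqrt{14}$)
$39771 + g{\left(28 - 27 \right)} = 39771 + \left(4 + \sqrt{14}\right) = 39775 + \sqrt{14}$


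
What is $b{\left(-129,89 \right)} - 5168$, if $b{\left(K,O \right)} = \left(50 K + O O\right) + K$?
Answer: $-3826$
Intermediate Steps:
$b{\left(K,O \right)} = O^{2} + 51 K$ ($b{\left(K,O \right)} = \left(50 K + O^{2}\right) + K = \left(O^{2} + 50 K\right) + K = O^{2} + 51 K$)
$b{\left(-129,89 \right)} - 5168 = \left(89^{2} + 51 \left(-129\right)\right) - 5168 = \left(7921 - 6579\right) - 5168 = 1342 - 5168 = -3826$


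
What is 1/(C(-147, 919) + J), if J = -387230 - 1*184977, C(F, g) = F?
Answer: -1/572354 ≈ -1.7472e-6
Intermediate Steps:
J = -572207 (J = -387230 - 184977 = -572207)
1/(C(-147, 919) + J) = 1/(-147 - 572207) = 1/(-572354) = -1/572354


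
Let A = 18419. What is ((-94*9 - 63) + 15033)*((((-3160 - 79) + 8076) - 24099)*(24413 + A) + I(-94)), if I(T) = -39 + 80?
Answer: -11652722914932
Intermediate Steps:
I(T) = 41
((-94*9 - 63) + 15033)*((((-3160 - 79) + 8076) - 24099)*(24413 + A) + I(-94)) = ((-94*9 - 63) + 15033)*((((-3160 - 79) + 8076) - 24099)*(24413 + 18419) + 41) = ((-846 - 63) + 15033)*(((-3239 + 8076) - 24099)*42832 + 41) = (-909 + 15033)*((4837 - 24099)*42832 + 41) = 14124*(-19262*42832 + 41) = 14124*(-825029984 + 41) = 14124*(-825029943) = -11652722914932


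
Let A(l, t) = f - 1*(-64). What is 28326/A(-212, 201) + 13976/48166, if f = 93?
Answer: 683272174/3781031 ≈ 180.71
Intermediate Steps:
A(l, t) = 157 (A(l, t) = 93 - 1*(-64) = 93 + 64 = 157)
28326/A(-212, 201) + 13976/48166 = 28326/157 + 13976/48166 = 28326*(1/157) + 13976*(1/48166) = 28326/157 + 6988/24083 = 683272174/3781031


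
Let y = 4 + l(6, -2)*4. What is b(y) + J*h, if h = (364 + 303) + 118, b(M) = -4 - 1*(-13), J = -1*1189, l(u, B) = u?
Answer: -933356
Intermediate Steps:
y = 28 (y = 4 + 6*4 = 4 + 24 = 28)
J = -1189
b(M) = 9 (b(M) = -4 + 13 = 9)
h = 785 (h = 667 + 118 = 785)
b(y) + J*h = 9 - 1189*785 = 9 - 933365 = -933356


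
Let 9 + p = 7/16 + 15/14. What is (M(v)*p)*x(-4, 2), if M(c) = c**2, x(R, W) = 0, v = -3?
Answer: 0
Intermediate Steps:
p = -839/112 (p = -9 + (7/16 + 15/14) = -9 + 169/112 = -839/112 ≈ -7.4911)
(M(v)*p)*x(-4, 2) = ((-3)**2*(-839/112))*0 = (9*(-839/112))*0 = -7551/112*0 = 0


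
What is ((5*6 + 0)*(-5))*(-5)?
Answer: 750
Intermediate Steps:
((5*6 + 0)*(-5))*(-5) = ((30 + 0)*(-5))*(-5) = (30*(-5))*(-5) = -150*(-5) = 750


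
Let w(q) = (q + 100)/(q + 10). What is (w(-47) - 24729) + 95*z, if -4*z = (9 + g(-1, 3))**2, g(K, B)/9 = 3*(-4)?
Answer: -38110619/148 ≈ -2.5750e+5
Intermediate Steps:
g(K, B) = -108 (g(K, B) = 9*(3*(-4)) = 9*(-12) = -108)
w(q) = (100 + q)/(10 + q)
z = -9801/4 (z = -(9 - 108)**2/4 = -1/4*(-99)**2 = -1/4*9801 = -9801/4 ≈ -2450.3)
(w(-47) - 24729) + 95*z = ((100 - 47)/(10 - 47) - 24729) + 95*(-9801/4) = (53/(-37) - 24729) - 931095/4 = (-1/37*53 - 24729) - 931095/4 = (-53/37 - 24729) - 931095/4 = -915026/37 - 931095/4 = -38110619/148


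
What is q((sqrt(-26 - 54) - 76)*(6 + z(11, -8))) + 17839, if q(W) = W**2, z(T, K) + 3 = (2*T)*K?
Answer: 170493423 - 18196832*I*sqrt(5) ≈ 1.7049e+8 - 4.0689e+7*I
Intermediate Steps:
z(T, K) = -3 + 2*K*T (z(T, K) = -3 + (2*T)*K = -3 + 2*K*T)
q((sqrt(-26 - 54) - 76)*(6 + z(11, -8))) + 17839 = ((sqrt(-26 - 54) - 76)*(6 + (-3 + 2*(-8)*11)))**2 + 17839 = ((sqrt(-80) - 76)*(6 + (-3 - 176)))**2 + 17839 = ((4*I*sqrt(5) - 76)*(6 - 179))**2 + 17839 = ((-76 + 4*I*sqrt(5))*(-173))**2 + 17839 = (13148 - 692*I*sqrt(5))**2 + 17839 = 17839 + (13148 - 692*I*sqrt(5))**2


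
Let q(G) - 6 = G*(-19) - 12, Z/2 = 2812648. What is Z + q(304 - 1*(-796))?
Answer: 5604390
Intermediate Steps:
Z = 5625296 (Z = 2*2812648 = 5625296)
q(G) = -6 - 19*G (q(G) = 6 + (G*(-19) - 12) = 6 + (-19*G - 12) = 6 + (-12 - 19*G) = -6 - 19*G)
Z + q(304 - 1*(-796)) = 5625296 + (-6 - 19*(304 - 1*(-796))) = 5625296 + (-6 - 19*(304 + 796)) = 5625296 + (-6 - 19*1100) = 5625296 + (-6 - 20900) = 5625296 - 20906 = 5604390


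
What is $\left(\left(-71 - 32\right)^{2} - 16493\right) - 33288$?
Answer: $-39172$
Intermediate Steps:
$\left(\left(-71 - 32\right)^{2} - 16493\right) - 33288 = \left(\left(-103\right)^{2} - 16493\right) - 33288 = \left(10609 - 16493\right) - 33288 = -5884 - 33288 = -39172$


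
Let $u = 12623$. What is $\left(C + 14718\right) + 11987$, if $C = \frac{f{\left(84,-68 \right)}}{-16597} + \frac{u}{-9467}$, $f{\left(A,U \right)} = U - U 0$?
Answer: $\frac{4195782192120}{157123799} \approx 26704.0$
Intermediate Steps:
$f{\left(A,U \right)} = U$ ($f{\left(A,U \right)} = U - 0 = U + 0 = U$)
$C = - \frac{208860175}{157123799}$ ($C = - \frac{68}{-16597} + \frac{12623}{-9467} = \left(-68\right) \left(- \frac{1}{16597}\right) + 12623 \left(- \frac{1}{9467}\right) = \frac{68}{16597} - \frac{12623}{9467} = - \frac{208860175}{157123799} \approx -1.3293$)
$\left(C + 14718\right) + 11987 = \left(- \frac{208860175}{157123799} + 14718\right) + 11987 = \frac{2312339213507}{157123799} + 11987 = \frac{4195782192120}{157123799}$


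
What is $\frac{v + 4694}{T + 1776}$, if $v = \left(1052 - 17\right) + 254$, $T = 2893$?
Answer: $\frac{5983}{4669} \approx 1.2814$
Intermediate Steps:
$v = 1289$ ($v = 1035 + 254 = 1289$)
$\frac{v + 4694}{T + 1776} = \frac{1289 + 4694}{2893 + 1776} = \frac{5983}{4669}$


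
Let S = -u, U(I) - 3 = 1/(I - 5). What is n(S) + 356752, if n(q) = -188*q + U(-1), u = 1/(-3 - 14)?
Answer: 36387865/102 ≈ 3.5674e+5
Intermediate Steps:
U(I) = 3 + 1/(-5 + I) (U(I) = 3 + 1/(I - 5) = 3 + 1/(-5 + I))
u = -1/17 (u = 1/(-17) = -1/17 ≈ -0.058824)
S = 1/17 (S = -1*(-1/17) = 1/17 ≈ 0.058824)
n(q) = 17/6 - 188*q (n(q) = -188*q + (-14 + 3*(-1))/(-5 - 1) = -188*q + (-14 - 3)/(-6) = -188*q - ⅙*(-17) = -188*q + 17/6 = 17/6 - 188*q)
n(S) + 356752 = (17/6 - 188*1/17) + 356752 = (17/6 - 188/17) + 356752 = -839/102 + 356752 = 36387865/102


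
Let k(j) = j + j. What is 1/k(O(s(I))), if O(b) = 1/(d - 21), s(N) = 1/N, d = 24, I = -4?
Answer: 3/2 ≈ 1.5000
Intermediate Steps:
s(N) = 1/N
O(b) = ⅓ (O(b) = 1/(24 - 21) = 1/3 = ⅓)
k(j) = 2*j
1/k(O(s(I))) = 1/(2*(⅓)) = 1/(⅔) = 3/2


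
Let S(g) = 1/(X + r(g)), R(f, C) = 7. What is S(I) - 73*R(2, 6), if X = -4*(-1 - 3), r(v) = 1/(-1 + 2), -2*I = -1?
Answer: -8686/17 ≈ -510.94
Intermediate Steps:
I = ½ (I = -½*(-1) = ½ ≈ 0.50000)
r(v) = 1 (r(v) = 1/1 = 1)
X = 16 (X = -4*(-4) = 16)
S(g) = 1/17 (S(g) = 1/(16 + 1) = 1/17)
S(I) - 73*R(2, 6) = 1/17 - 73*7 = 1/17 - 511 = -8686/17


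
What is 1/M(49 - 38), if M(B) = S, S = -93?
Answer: -1/93 ≈ -0.010753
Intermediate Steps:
M(B) = -93
1/M(49 - 38) = 1/(-93) = -1/93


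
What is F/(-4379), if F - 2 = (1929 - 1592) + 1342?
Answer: -1681/4379 ≈ -0.38388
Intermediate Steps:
F = 1681 (F = 2 + ((1929 - 1592) + 1342) = 2 + (337 + 1342) = 2 + 1679 = 1681)
F/(-4379) = 1681/(-4379) = 1681*(-1/4379) = -1681/4379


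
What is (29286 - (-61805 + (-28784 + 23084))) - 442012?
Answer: -345221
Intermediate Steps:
(29286 - (-61805 + (-28784 + 23084))) - 442012 = (29286 - (-61805 - 5700)) - 442012 = (29286 - 1*(-67505)) - 442012 = (29286 + 67505) - 442012 = 96791 - 442012 = -345221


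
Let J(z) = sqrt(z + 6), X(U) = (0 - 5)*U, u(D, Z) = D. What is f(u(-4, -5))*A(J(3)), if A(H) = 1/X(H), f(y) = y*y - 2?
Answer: -14/15 ≈ -0.93333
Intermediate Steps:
X(U) = -5*U
J(z) = sqrt(6 + z)
f(y) = -2 + y**2 (f(y) = y**2 - 2 = -2 + y**2)
A(H) = -1/(5*H) (A(H) = 1/(-5*H) = -1/(5*H))
f(u(-4, -5))*A(J(3)) = (-2 + (-4)**2)*(-1/(5*sqrt(6 + 3))) = (-2 + 16)*(-1/(5*(sqrt(9)))) = 14*(-1/5/3) = 14*(-1/5*1/3) = 14*(-1/15) = -14/15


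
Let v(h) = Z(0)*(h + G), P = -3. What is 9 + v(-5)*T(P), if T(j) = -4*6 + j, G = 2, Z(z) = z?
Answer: 9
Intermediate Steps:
T(j) = -24 + j
v(h) = 0 (v(h) = 0*(h + 2) = 0*(2 + h) = 0)
9 + v(-5)*T(P) = 9 + 0*(-24 - 3) = 9 + 0*(-27) = 9 + 0 = 9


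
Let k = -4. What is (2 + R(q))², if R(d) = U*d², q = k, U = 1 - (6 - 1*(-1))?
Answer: 8836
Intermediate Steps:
U = -6 (U = 1 - (6 + 1) = 1 - 1*7 = 1 - 7 = -6)
q = -4
R(d) = -6*d²
(2 + R(q))² = (2 - 6*(-4)²)² = (2 - 6*16)² = (2 - 96)² = (-94)² = 8836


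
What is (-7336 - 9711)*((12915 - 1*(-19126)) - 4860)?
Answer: -463354507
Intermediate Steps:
(-7336 - 9711)*((12915 - 1*(-19126)) - 4860) = -17047*((12915 + 19126) - 4860) = -17047*(32041 - 4860) = -17047*27181 = -463354507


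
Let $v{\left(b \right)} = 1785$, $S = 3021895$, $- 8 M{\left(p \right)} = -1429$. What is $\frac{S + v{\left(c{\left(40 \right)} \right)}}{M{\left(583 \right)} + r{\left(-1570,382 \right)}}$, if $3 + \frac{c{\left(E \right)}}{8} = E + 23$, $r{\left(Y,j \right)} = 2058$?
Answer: $\frac{24189440}{17893} \approx 1351.9$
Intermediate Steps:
$M{\left(p \right)} = \frac{1429}{8}$ ($M{\left(p \right)} = \left(- \frac{1}{8}\right) \left(-1429\right) = \frac{1429}{8}$)
$c{\left(E \right)} = 160 + 8 E$ ($c{\left(E \right)} = -24 + 8 \left(E + 23\right) = -24 + 8 \left(23 + E\right) = -24 + \left(184 + 8 E\right) = 160 + 8 E$)
$\frac{S + v{\left(c{\left(40 \right)} \right)}}{M{\left(583 \right)} + r{\left(-1570,382 \right)}} = \frac{3021895 + 1785}{\frac{1429}{8} + 2058} = \frac{3023680}{\frac{17893}{8}} = 3023680 \cdot \frac{8}{17893} = \frac{24189440}{17893}$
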